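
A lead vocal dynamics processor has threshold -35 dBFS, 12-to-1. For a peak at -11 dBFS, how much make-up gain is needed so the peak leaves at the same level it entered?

22 dB

Overshoot 24 dB → 24/12 = 2 dB after compression, so the compressed level is -35 + 2 = -33 dBFS.
Make-up = target − compressed = -11 − (-33) = 22 dB.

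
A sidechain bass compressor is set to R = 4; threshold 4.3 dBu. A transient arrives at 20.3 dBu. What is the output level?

8.3 dBu

20.3 dBu sits 16 dB over threshold.
The 16 dB excess becomes 4 dB after 4:1 reduction.
That puts the output at 8.3 dBu.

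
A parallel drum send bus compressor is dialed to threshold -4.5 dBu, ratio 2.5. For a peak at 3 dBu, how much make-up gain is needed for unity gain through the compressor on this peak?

4.5 dB

Without make-up, output = threshold + overshoot/2.5 = -4.5 + 3 = -1.5 dBu.
Gap to target: 4.5 dB.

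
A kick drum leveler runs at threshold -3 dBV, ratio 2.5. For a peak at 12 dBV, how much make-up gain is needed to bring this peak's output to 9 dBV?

The peak compresses to -3 + 15/2.5 = 3 dBV.
To reach 9 dBV requires 9 − 3 = 6 dB of make-up.

6 dB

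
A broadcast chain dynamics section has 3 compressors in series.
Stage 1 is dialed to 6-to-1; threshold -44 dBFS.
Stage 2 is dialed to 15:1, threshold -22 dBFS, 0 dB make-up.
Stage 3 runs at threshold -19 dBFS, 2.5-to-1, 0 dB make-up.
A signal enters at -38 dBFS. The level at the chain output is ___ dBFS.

-43 dBFS

Stage 1: overshoot 6 dB → 6/6 = 1 dB → -43 dBFS.
Stage 2: below threshold (-43 ≤ -22); passes unchanged; output -43 dBFS.
Stage 3: -43 dBFS is at or below the -19 dBFS threshold — no compression; output -43 dBFS.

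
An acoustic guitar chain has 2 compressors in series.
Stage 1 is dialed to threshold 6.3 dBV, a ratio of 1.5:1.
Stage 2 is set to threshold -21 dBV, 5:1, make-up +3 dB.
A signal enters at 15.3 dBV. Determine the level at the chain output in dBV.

-11.34 dBV

Stage 1: 9 dB above 6.3 dBV, reduced 1.5:1 to 6 dB above → 12.3 dBV.
Stage 2: 33.3 dB above -21 dBV, reduced 5:1 to 6.66 dB above → -14.34 dBV; +3 dB make-up → -11.34 dBV.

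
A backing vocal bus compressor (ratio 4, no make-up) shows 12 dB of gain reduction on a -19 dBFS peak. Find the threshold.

-35 dBFS

Input is 16 dB above T (since output overshoot × R = input overshoot: (-31 − T)·4 = -19 − T gives T = -35 dBFS).
Check: -35 + (-19 − (-35))/4 = -35 + 4 = -31 dBFS. ✓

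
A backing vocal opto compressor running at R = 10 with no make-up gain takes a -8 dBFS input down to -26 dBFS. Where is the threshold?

-28 dBFS

Input is 20 dB above T (since output overshoot × R = input overshoot: (-26 − T)·10 = -8 − T gives T = -28 dBFS).
Check: -28 + (-8 − (-28))/10 = -28 + 2 = -26 dBFS. ✓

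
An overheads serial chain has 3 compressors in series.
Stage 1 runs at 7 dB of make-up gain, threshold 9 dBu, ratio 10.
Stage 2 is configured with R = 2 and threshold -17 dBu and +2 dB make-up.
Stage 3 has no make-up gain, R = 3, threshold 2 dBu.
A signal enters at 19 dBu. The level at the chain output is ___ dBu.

Stage 1: 10 dB above 9 dBu, reduced 10:1 to 1 dB above → 10 dBu; +7 dB make-up → 17 dBu.
Stage 2: overshoot 34 dB → 34/2 = 17 dB → 0 dBu; +2 dB make-up → 2 dBu.
Stage 3: 2 dBu ≤ 2 dBu, so stage 3 doesn't engage; output 2 dBu.

2 dBu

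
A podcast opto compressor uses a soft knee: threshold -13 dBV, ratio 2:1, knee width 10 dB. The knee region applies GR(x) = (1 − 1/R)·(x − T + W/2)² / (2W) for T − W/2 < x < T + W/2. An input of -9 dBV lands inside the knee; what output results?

x − T + W/2 = -9 − (-13) + 5 = 9.
GR = (1 − 1/2) × 9² / 20 = 0.5 × 81 / 20 = 2.025 dB.
Output = -9 − 2.025 = -11.025 dBV.

-11.025 dBV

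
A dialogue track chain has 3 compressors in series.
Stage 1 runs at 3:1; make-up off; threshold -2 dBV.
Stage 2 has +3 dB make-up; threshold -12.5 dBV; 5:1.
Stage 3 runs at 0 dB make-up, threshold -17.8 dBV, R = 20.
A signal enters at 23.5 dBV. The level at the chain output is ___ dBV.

-17.195 dBV

Stage 1: 25.5 dB above -2 dBV, reduced 3:1 to 8.5 dB above → 6.5 dBV.
Stage 2: 6.5 dBV is 19 dB over -12.5 dBV; at 5:1 that becomes 3.8 dB over, giving -8.7 dBV; +3 dB make-up → -5.7 dBV.
Stage 3: 12.1 dB above -17.8 dBV, reduced 20:1 to 0.605 dB above → -17.195 dBV.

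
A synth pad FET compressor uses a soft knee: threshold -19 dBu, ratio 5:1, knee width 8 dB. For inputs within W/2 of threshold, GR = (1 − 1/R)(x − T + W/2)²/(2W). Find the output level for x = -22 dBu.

-22.05 dBu

x − T + W/2 = -22 − (-19) + 4 = 1.
GR = (1 − 1/5) × 1² / 16 = 0.8 × 1 / 16 = 0.05 dB.
Output = -22 − 0.05 = -22.05 dBu.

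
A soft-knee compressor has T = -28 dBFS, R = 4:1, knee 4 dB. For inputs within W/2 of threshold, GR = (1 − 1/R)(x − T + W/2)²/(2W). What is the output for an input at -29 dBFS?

x − T + W/2 = -29 − (-28) + 2 = 1.
GR = (1 − 1/4) × 1² / 8 = 0.75 × 1 / 8 = 0.09375 dB.
Output = -29 − 0.09375 = -29.09375 dBFS.

-29.09375 dBFS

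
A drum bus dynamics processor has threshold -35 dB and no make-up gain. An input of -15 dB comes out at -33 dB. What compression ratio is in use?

10:1

Input overshoot = -15 − (-35) = 20 dB; output overshoot = -33 − (-35) = 2 dB.
Ratio = 20 / 2 = 10.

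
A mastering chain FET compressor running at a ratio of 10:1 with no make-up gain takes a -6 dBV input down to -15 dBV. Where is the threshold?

Gain reduction = -6 − (-15) = 9 dB; output overshoot = GR / (R − 1) = 9 / 9 = 1 dB.
Threshold = output − output overshoot = -15 − 1 = -16 dBV.

-16 dBV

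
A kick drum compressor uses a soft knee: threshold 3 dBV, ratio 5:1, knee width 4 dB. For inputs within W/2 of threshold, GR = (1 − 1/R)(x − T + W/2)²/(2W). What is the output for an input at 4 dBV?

3.1 dBV

x − T + W/2 = 4 − 3 + 2 = 3.
GR = (1 − 1/5) × 3² / 8 = 0.8 × 9 / 8 = 0.9 dB.
Output = 4 − 0.9 = 3.1 dBV.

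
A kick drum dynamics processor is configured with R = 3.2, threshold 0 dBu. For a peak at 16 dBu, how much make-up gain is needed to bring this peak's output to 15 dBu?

Without make-up, output = threshold + overshoot/3.2 = 0 + 5 = 5 dBu.
Gap to target: 10 dB.

10 dB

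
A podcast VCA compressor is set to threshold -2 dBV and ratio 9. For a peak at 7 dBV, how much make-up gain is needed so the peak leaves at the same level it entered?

8 dB

The peak compresses to -2 + 9/9 = -1 dBV.
To reach 7 dBV requires 7 − (-1) = 8 dB of make-up.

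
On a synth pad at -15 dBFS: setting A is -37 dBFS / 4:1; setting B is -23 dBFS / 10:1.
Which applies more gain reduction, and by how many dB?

A, by 9.3 dB

A: 22 dB over, compressed to 5.5 dB over, so 16.5 dB of GR.
B: 8 dB over, compressed to 0.8 dB over, so 7.2 dB of GR.
A reduces 9.3 dB more.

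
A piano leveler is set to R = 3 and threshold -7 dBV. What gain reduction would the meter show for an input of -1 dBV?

4 dB

-1 dBV exceeds the threshold by 6 dB.
A 3:1 ratio leaves 2 dB of that excess.
Gain reduction = 6 − 2 = 4 dB.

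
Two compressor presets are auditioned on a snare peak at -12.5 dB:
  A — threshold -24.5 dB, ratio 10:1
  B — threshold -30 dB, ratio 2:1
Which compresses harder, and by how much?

A, by 2.05 dB

A: GR = 12 − 12/10 = 10.8 dB.
B: GR = 17.5 − 17.5/2 = 8.75 dB.
A reduces 2.05 dB more.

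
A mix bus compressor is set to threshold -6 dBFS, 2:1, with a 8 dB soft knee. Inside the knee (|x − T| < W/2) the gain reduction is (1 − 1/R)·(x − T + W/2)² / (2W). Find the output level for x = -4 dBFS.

-5.125 dBFS

x − T + W/2 = -4 − (-6) + 4 = 6.
GR = (1 − 1/2) × 6² / 16 = 0.5 × 36 / 16 = 1.125 dB.
Output = -4 − 1.125 = -5.125 dBFS.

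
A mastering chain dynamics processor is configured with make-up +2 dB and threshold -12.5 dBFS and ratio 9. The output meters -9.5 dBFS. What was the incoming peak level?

-3.5 dBFS

Remove make-up: -9.5 − 2 = -11.5 dBFS.
That's 1 dB above the -12.5 dBFS threshold.
Before 9:1 compression the overshoot was 1 × 9 = 9 dB, so input = -12.5 + 9 = -3.5 dBFS.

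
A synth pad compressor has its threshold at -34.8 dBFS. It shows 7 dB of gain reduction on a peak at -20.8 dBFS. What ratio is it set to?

2:1

Input overshoot = -20.8 − (-34.8) = 14 dB.
Output overshoot = 14 − 7 = 7 dB.
Ratio = input overshoot / output overshoot = 14 / 7 = 2.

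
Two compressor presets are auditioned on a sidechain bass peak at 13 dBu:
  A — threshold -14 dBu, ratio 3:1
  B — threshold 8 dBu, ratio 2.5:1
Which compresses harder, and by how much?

A: overshoot 27 dB → output overshoot 9 dB → GR 18 dB.
B: overshoot 5 dB → output overshoot 2 dB → GR 3 dB.
A reduces 15 dB more.

A, by 15 dB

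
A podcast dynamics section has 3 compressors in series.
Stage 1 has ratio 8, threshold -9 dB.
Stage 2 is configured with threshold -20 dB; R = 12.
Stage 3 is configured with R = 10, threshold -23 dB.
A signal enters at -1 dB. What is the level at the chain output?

Stage 1: -1 dB is 8 dB over -9 dB; at 8:1 that becomes 1 dB over, giving -8 dB.
Stage 2: 12 dB above -20 dB, reduced 12:1 to 1 dB above → -19 dB.
Stage 3: overshoot 4 dB → 4/10 = 0.4 dB → -22.6 dB.

-22.6 dB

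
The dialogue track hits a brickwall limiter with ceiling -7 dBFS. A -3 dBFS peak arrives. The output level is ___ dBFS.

-7 dBFS

A brickwall limiter is an ∞:1 compressor: any input above the ceiling is clamped to -7 dBFS.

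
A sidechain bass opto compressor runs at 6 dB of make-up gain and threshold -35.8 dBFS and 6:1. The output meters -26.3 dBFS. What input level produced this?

-14.8 dBFS

Before make-up, the level was -26.3 − 6 = -32.3 dBFS.
That's 3.5 dB above the -35.8 dBFS threshold.
Input overshoot = R × output overshoot = 21 dB → input = -35.8 + 21 = -14.8 dBFS.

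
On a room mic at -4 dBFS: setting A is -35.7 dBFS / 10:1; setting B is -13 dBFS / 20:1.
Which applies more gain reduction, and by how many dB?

A: GR = 31.7 − 31.7/10 = 28.53 dB.
B: GR = 9 − 9/20 = 8.55 dB.
A reduces 19.98 dB more.

A, by 19.98 dB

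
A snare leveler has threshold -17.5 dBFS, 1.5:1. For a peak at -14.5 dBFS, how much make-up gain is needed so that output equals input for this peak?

1 dB

The peak compresses to -17.5 + 3/1.5 = -15.5 dBFS.
To reach -14.5 dBFS requires -14.5 − (-15.5) = 1 dB of make-up.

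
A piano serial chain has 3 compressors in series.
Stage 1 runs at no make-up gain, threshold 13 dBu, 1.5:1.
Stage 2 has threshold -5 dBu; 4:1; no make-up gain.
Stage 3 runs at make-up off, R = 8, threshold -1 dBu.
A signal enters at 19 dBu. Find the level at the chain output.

Stage 1: 19 dBu is 6 dB over 13 dBu; at 1.5:1 that becomes 4 dB over, giving 17 dBu.
Stage 2: 17 dBu is 22 dB over -5 dBu; at 4:1 that becomes 5.5 dB over, giving 0.5 dBu.
Stage 3: overshoot 1.5 dB → 1.5/8 = 0.1875 dB → -0.8125 dBu.

-0.8125 dBu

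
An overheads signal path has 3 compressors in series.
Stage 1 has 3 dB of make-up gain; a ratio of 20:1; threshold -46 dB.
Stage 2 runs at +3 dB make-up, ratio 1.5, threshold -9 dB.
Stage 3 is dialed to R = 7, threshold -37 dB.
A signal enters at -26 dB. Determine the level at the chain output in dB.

Stage 1: -26 dB is 20 dB over -46 dB; at 20:1 that becomes 1 dB over, giving -45 dB; +3 dB make-up → -42 dB.
Stage 2: below threshold (-42 ≤ -9); passes unchanged; make-up brings it to -39 dB.
Stage 3: -39 dB ≤ -37 dB, so stage 3 doesn't engage; output -39 dB.

-39 dB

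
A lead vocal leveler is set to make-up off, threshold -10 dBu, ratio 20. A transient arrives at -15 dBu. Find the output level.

-15 dBu

-15 dBu is 5 dB below the -10 dBu threshold, so no gain reduction is applied.
Output = input = -15 dBu.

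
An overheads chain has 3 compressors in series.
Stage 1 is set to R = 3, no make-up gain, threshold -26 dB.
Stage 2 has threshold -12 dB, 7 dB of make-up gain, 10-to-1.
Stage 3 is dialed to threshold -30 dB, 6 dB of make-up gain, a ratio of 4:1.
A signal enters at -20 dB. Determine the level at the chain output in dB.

-20.75 dB

Stage 1: 6 dB above -26 dB, reduced 3:1 to 2 dB above → -24 dB.
Stage 2: -24 dB is at or below the -12 dB threshold — no compression; make-up brings it to -17 dB.
Stage 3: -17 dB is 13 dB over -30 dB; at 4:1 that becomes 3.25 dB over, giving -26.75 dB; +6 dB make-up → -20.75 dB.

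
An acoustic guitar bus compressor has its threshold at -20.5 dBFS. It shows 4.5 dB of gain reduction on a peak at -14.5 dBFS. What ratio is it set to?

Input overshoot = -14.5 − (-20.5) = 6 dB.
Output overshoot = 6 − 4.5 = 1.5 dB.
Ratio = input overshoot / output overshoot = 6 / 1.5 = 4.

4:1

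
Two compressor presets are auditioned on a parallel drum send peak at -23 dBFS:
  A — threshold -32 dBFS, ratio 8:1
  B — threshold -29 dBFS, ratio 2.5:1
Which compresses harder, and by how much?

A: GR = 9 − 9/8 = 7.875 dB.
B: GR = 6 − 6/2.5 = 3.6 dB.
Difference: 4.275 dB in favour of A.

A, by 4.275 dB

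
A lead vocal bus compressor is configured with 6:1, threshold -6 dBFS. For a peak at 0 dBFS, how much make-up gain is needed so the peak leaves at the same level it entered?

5 dB

Without make-up, output = threshold + overshoot/6 = -6 + 1 = -5 dBFS.
Gap to target: 5 dB.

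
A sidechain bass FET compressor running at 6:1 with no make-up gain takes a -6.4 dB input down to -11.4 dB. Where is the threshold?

-12.4 dB

Input is 6 dB above T (since output overshoot × R = input overshoot: (-11.4 − T)·6 = -6.4 − T gives T = -12.4 dB).
Check: -12.4 + (-6.4 − (-12.4))/6 = -12.4 + 1 = -11.4 dB. ✓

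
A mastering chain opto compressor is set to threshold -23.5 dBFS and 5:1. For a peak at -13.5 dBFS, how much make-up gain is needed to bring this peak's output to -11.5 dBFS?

The peak compresses to -23.5 + 10/5 = -21.5 dBFS.
To reach -11.5 dBFS requires -11.5 − (-21.5) = 10 dB of make-up.

10 dB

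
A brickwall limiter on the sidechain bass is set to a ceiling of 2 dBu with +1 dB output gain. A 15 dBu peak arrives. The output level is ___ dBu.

The limiter clamps the peak to its 2 dBu ceiling.
Output gain then adds 1 dB: 2 + 1 = 3 dBu.

3 dBu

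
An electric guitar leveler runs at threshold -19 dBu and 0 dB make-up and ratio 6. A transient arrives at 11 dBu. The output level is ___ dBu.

-14 dBu

11 dBu sits 30 dB over threshold.
At 6:1 the overshoot is divided by 6, leaving 5 dB above threshold.
So the level is -19 + 5 = -14 dBu.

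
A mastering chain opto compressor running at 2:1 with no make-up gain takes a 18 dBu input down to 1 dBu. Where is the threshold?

-16 dBu

Let T be the threshold. Output overshoot = (input overshoot)/R, so 1 − T = (18 − T)/2.
2·(1 − T) = 18 − T → 1·T = 2 − 18 = -16.
T = -16/1 = -16 dBu.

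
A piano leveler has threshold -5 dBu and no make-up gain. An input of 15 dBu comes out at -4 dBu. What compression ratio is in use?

Input overshoot = 15 − (-5) = 20 dB; output overshoot = -4 − (-5) = 1 dB.
Ratio = 20 / 1 = 20.

20:1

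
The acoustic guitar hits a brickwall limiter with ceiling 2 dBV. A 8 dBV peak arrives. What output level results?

At ∞:1, everything above 2 dBV is held at the ceiling.

2 dBV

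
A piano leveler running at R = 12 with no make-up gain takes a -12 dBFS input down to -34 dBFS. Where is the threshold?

-36 dBFS

Input is 24 dB above T (since output overshoot × R = input overshoot: (-34 − T)·12 = -12 − T gives T = -36 dBFS).
Check: -36 + (-12 − (-36))/12 = -36 + 2 = -34 dBFS. ✓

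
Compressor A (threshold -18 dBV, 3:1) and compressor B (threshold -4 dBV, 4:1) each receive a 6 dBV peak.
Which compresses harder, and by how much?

A, by 8.5 dB

A: 24 dB over, compressed to 8 dB over, so 16 dB of GR.
B: 10 dB over, compressed to 2.5 dB over, so 7.5 dB of GR.
A reduces 8.5 dB more.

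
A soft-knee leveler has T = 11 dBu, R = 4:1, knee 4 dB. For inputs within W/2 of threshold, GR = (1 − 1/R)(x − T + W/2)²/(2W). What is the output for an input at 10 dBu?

x − T + W/2 = 10 − 11 + 2 = 1.
GR = (1 − 1/4) × 1² / 8 = 0.75 × 1 / 8 = 0.09375 dB.
Output = 10 − 0.09375 = 9.90625 dBu.

9.90625 dBu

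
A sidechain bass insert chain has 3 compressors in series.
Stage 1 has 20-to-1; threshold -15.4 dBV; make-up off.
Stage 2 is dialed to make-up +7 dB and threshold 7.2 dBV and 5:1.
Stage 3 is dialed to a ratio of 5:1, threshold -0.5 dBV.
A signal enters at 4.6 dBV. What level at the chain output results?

Stage 1: 4.6 dBV is 20 dB over -15.4 dBV; at 20:1 that becomes 1 dB over, giving -14.4 dBV.
Stage 2: -14.4 dBV is at or below the 7.2 dBV threshold — no compression; make-up brings it to -7.4 dBV.
Stage 3: below threshold (-7.4 ≤ -0.5); passes unchanged; output -7.4 dBV.

-7.4 dBV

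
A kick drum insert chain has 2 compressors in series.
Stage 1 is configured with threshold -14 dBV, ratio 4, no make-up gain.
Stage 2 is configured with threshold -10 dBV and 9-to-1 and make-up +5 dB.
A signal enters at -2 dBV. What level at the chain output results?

Stage 1: overshoot 12 dB → 12/4 = 3 dB → -11 dBV.
Stage 2: -11 dBV is at or below the -10 dBV threshold — no compression; make-up brings it to -6 dBV.

-6 dBV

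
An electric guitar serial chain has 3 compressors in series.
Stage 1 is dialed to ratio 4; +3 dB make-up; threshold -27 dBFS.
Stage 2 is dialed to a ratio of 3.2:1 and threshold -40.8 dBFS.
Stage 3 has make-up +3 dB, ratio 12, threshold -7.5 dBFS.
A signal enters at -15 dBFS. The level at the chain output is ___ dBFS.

-31.6125 dBFS

Stage 1: overshoot 12 dB → 12/4 = 3 dB → -24 dBFS; +3 dB make-up → -21 dBFS.
Stage 2: -21 dBFS is 19.8 dB over -40.8 dBFS; at 3.2:1 that becomes 6.1875 dB over, giving -34.6125 dBFS.
Stage 3: -34.6125 dBFS is at or below the -7.5 dBFS threshold — no compression; make-up brings it to -31.6125 dBFS.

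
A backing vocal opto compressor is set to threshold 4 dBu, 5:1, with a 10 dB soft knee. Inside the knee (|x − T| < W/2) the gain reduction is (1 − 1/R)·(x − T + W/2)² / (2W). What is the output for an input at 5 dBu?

x − T + W/2 = 5 − 4 + 5 = 6.
GR = (1 − 1/5) × 6² / 20 = 0.8 × 36 / 20 = 1.44 dB.
Output = 5 − 1.44 = 3.56 dBu.

3.56 dBu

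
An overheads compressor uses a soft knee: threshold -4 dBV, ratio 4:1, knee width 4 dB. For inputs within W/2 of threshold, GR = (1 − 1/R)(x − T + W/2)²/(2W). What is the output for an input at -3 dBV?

-3.84375 dBV

x − T + W/2 = -3 − (-4) + 2 = 3.
GR = (1 − 1/4) × 3² / 8 = 0.75 × 9 / 8 = 0.84375 dB.
Output = -3 − 0.84375 = -3.84375 dBV.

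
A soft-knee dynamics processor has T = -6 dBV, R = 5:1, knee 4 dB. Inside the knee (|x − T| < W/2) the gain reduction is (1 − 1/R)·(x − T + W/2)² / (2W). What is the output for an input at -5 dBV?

x − T + W/2 = -5 − (-6) + 2 = 3.
GR = (1 − 1/5) × 3² / 8 = 0.8 × 9 / 8 = 0.9 dB.
Output = -5 − 0.9 = -5.9 dBV.

-5.9 dBV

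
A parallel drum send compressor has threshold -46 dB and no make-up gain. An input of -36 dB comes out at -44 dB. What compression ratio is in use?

5:1

Input overshoot = -36 − (-46) = 10 dB; output overshoot = -44 − (-46) = 2 dB.
Ratio = 10 / 2 = 5.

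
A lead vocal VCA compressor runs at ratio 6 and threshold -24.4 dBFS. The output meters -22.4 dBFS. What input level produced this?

-12.4 dBFS

That's 2 dB above the -24.4 dBFS threshold.
Before 6:1 compression the overshoot was 2 × 6 = 12 dB, so input = -24.4 + 12 = -12.4 dBFS.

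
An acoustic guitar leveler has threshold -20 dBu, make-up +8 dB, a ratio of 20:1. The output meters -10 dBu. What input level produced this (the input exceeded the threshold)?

20 dBu

Stripping the +8 dB make-up gives -18 dBu at the gain stage.
The compressed level sits -18 − (-20) = 2 dB over threshold.
Before 20:1 compression the overshoot was 2 × 20 = 40 dB, so input = -20 + 40 = 20 dBu.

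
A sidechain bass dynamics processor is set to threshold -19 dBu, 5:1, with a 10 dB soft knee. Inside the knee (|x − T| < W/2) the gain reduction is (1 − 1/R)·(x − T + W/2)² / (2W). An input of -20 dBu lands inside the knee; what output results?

-20.64 dBu

x − T + W/2 = -20 − (-19) + 5 = 4.
GR = (1 − 1/5) × 4² / 20 = 0.8 × 16 / 20 = 0.64 dB.
Output = -20 − 0.64 = -20.64 dBu.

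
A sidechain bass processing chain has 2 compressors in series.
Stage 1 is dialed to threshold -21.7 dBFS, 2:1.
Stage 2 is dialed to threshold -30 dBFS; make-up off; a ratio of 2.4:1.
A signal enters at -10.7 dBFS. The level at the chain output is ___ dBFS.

-24.25 dBFS

Stage 1: overshoot 11 dB → 11/2 = 5.5 dB → -16.2 dBFS.
Stage 2: 13.8 dB above -30 dBFS, reduced 2.4:1 to 5.75 dB above → -24.25 dBFS.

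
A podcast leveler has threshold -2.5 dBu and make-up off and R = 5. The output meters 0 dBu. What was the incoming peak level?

10 dBu

That's 2.5 dB above the -2.5 dBu threshold.
Before 5:1 compression the overshoot was 2.5 × 5 = 12.5 dB, so input = -2.5 + 12.5 = 10 dBu.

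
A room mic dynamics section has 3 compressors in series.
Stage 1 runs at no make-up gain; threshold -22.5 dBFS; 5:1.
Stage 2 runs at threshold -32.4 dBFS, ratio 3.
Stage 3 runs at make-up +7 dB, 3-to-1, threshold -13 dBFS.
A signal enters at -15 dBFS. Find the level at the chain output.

Stage 1: 7.5 dB above -22.5 dBFS, reduced 5:1 to 1.5 dB above → -21 dBFS.
Stage 2: overshoot 11.4 dB → 11.4/3 = 3.8 dB → -28.6 dBFS.
Stage 3: -28.6 dBFS ≤ -13 dBFS, so stage 3 doesn't engage; make-up brings it to -21.6 dBFS.

-21.6 dBFS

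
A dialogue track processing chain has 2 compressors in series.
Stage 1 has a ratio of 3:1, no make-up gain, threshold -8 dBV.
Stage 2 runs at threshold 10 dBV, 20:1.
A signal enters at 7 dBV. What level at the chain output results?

-3 dBV

Stage 1: 15 dB above -8 dBV, reduced 3:1 to 5 dB above → -3 dBV.
Stage 2: -3 dBV ≤ 10 dBV, so stage 2 doesn't engage; output -3 dBV.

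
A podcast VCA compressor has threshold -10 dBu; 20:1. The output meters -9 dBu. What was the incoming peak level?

That's 1 dB above the -10 dBu threshold.
Input overshoot = R × output overshoot = 20 dB → input = -10 + 20 = 10 dBu.

10 dBu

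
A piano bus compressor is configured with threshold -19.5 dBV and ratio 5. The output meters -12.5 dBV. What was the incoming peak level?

The compressed level sits -12.5 − (-19.5) = 7 dB over threshold.
Input overshoot = R × output overshoot = 35 dB → input = -19.5 + 35 = 15.5 dBV.

15.5 dBV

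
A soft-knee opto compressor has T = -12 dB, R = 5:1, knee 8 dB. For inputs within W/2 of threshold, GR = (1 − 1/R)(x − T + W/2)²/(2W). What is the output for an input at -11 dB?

x − T + W/2 = -11 − (-12) + 4 = 5.
GR = (1 − 1/5) × 5² / 16 = 0.8 × 25 / 16 = 1.25 dB.
Output = -11 − 1.25 = -12.25 dB.

-12.25 dB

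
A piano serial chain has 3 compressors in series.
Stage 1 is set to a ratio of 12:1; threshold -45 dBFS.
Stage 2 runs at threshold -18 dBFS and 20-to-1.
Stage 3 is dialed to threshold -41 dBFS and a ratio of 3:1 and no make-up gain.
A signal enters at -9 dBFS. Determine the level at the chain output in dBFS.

-42 dBFS

Stage 1: overshoot 36 dB → 36/12 = 3 dB → -42 dBFS.
Stage 2: -42 dBFS is at or below the -18 dBFS threshold — no compression; output -42 dBFS.
Stage 3: -42 dBFS is at or below the -41 dBFS threshold — no compression; output -42 dBFS.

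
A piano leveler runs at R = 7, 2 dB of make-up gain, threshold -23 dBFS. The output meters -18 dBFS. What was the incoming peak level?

-2 dBFS

Before make-up, the level was -18 − 2 = -20 dBFS.
Post-compression overshoot = -20 − (-23) = 3 dB.
Input overshoot = R × output overshoot = 21 dB → input = -23 + 21 = -2 dBFS.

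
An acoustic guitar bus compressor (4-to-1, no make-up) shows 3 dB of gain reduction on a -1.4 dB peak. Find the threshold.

Gain reduction = -1.4 − (-4.4) = 3 dB; output overshoot = GR / (R − 1) = 3 / 3 = 1 dB.
Threshold = output − output overshoot = -4.4 − 1 = -5.4 dB.

-5.4 dB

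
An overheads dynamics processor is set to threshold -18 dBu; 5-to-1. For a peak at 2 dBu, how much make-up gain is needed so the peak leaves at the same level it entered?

16 dB

The peak compresses to -18 + 20/5 = -14 dBu.
To reach 2 dBu requires 2 − (-14) = 16 dB of make-up.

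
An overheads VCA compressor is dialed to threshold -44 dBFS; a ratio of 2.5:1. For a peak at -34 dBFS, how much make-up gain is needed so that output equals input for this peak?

6 dB

Overshoot 10 dB → 10/2.5 = 4 dB after compression, so the compressed level is -44 + 4 = -40 dBFS.
Make-up = target − compressed = -34 − (-40) = 6 dB.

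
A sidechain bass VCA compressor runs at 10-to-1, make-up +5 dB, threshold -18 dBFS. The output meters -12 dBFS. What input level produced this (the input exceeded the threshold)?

-8 dBFS

Before make-up, the level was -12 − 5 = -17 dBFS.
The compressed level sits -17 − (-18) = 1 dB over threshold.
Input overshoot = R × output overshoot = 10 dB → input = -18 + 10 = -8 dBFS.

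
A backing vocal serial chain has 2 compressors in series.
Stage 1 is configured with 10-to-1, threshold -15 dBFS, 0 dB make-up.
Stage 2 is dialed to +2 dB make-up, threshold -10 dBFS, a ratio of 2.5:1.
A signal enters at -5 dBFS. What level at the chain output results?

Stage 1: 10 dB above -15 dBFS, reduced 10:1 to 1 dB above → -14 dBFS.
Stage 2: -14 dBFS ≤ -10 dBFS, so stage 2 doesn't engage; make-up brings it to -12 dBFS.

-12 dBFS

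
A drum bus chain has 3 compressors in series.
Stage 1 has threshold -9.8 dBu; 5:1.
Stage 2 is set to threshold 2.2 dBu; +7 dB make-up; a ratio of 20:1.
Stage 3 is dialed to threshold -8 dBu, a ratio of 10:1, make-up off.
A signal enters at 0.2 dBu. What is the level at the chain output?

Stage 1: 10 dB above -9.8 dBu, reduced 5:1 to 2 dB above → -7.8 dBu.
Stage 2: -7.8 dBu ≤ 2.2 dBu, so stage 2 doesn't engage; make-up brings it to -0.8 dBu.
Stage 3: 7.2 dB above -8 dBu, reduced 10:1 to 0.72 dB above → -7.28 dBu.

-7.28 dBu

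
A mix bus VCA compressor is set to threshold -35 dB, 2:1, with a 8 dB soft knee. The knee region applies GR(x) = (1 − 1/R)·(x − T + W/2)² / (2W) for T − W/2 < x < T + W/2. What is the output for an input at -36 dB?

-36.28125 dB

x − T + W/2 = -36 − (-35) + 4 = 3.
GR = (1 − 1/2) × 3² / 16 = 0.5 × 9 / 16 = 0.28125 dB.
Output = -36 − 0.28125 = -36.28125 dB.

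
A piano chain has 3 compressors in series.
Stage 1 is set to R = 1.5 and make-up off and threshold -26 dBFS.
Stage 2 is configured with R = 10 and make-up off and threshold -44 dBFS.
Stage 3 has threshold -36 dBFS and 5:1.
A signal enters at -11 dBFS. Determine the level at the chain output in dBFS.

Stage 1: -11 dBFS is 15 dB over -26 dBFS; at 1.5:1 that becomes 10 dB over, giving -16 dBFS.
Stage 2: 28 dB above -44 dBFS, reduced 10:1 to 2.8 dB above → -41.2 dBFS.
Stage 3: -41.2 dBFS ≤ -36 dBFS, so stage 3 doesn't engage; output -41.2 dBFS.

-41.2 dBFS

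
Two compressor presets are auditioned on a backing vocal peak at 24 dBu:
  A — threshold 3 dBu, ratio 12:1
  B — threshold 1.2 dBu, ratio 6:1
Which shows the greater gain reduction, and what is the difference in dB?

A: GR = 21 − 21/12 = 19.25 dB.
B: GR = 22.8 − 22.8/6 = 19 dB.
A reduces 0.25 dB more.

A, by 0.25 dB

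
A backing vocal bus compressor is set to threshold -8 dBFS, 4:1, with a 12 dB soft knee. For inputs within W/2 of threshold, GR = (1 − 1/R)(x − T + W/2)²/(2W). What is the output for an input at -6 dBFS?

x − T + W/2 = -6 − (-8) + 6 = 8.
GR = (1 − 1/4) × 8² / 24 = 0.75 × 64 / 24 = 2 dB.
Output = -6 − 2 = -8 dBFS.

-8 dBFS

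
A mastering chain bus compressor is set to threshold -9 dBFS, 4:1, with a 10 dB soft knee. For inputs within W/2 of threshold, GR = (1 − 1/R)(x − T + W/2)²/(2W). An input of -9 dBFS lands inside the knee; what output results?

-9.9375 dBFS

x − T + W/2 = -9 − (-9) + 5 = 5.
GR = (1 − 1/4) × 5² / 20 = 0.75 × 25 / 20 = 0.9375 dB.
Output = -9 − 0.9375 = -9.9375 dBFS.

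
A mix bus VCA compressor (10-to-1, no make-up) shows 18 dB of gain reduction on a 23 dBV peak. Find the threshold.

3 dBV

Input is 20 dB above T (since output overshoot × R = input overshoot: (5 − T)·10 = 23 − T gives T = 3 dBV).
Check: 3 + (23 − 3)/10 = 3 + 2 = 5 dBV. ✓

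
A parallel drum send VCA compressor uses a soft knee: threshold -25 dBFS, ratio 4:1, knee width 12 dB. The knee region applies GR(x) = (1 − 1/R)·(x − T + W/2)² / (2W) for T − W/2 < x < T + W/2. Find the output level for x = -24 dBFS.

x − T + W/2 = -24 − (-25) + 6 = 7.
GR = (1 − 1/4) × 7² / 24 = 0.75 × 49 / 24 = 1.53125 dB.
Output = -24 − 1.53125 = -25.53125 dBFS.

-25.53125 dBFS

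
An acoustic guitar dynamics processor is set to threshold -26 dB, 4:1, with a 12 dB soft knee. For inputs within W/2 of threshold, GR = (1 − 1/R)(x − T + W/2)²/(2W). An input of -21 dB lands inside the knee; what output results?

-24.78125 dB

x − T + W/2 = -21 − (-26) + 6 = 11.
GR = (1 − 1/4) × 11² / 24 = 0.75 × 121 / 24 = 3.78125 dB.
Output = -21 − 3.78125 = -24.78125 dB.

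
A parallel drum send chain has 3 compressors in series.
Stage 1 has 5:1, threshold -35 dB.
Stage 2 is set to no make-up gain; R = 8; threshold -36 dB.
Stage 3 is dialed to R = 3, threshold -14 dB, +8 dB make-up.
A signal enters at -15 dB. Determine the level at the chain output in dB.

-27.375 dB

Stage 1: 20 dB above -35 dB, reduced 5:1 to 4 dB above → -31 dB.
Stage 2: overshoot 5 dB → 5/8 = 0.625 dB → -35.375 dB.
Stage 3: below threshold (-35.375 ≤ -14); passes unchanged; make-up brings it to -27.375 dB.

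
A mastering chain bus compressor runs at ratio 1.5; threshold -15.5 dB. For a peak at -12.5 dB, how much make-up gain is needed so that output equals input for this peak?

Without make-up, output = threshold + overshoot/1.5 = -15.5 + 2 = -13.5 dB.
Gap to target: 1 dB.

1 dB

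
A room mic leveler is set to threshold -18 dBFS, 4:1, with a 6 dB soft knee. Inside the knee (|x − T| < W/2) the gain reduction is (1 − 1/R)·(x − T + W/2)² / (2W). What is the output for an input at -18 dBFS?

x − T + W/2 = -18 − (-18) + 3 = 3.
GR = (1 − 1/4) × 3² / 12 = 0.75 × 9 / 12 = 0.5625 dB.
Output = -18 − 0.5625 = -18.5625 dBFS.

-18.5625 dBFS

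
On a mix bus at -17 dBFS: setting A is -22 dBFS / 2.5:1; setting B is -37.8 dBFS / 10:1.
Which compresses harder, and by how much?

A: 5 dB over, compressed to 2 dB over, so 3 dB of GR.
B: 20.8 dB over, compressed to 2.08 dB over, so 18.72 dB of GR.
Difference: 15.72 dB in favour of B.

B, by 15.72 dB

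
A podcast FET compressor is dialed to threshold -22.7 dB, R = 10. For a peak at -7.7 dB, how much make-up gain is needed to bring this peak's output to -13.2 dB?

Without make-up, output = threshold + overshoot/10 = -22.7 + 1.5 = -21.2 dB.
Gap to target: 8 dB.

8 dB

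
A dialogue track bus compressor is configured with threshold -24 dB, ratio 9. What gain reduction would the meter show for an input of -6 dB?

16 dB

Overshoot = -6 − (-24) = 18 dB.
A 9:1 ratio leaves 2 dB of that excess.
So the signal is attenuated by 18 − 2 = 16 dB.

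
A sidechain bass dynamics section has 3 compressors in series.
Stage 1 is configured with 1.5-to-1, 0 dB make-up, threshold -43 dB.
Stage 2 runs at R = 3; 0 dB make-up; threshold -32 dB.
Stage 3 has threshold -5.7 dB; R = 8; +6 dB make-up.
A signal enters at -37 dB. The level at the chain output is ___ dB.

-33 dB

Stage 1: -37 dB is 6 dB over -43 dB; at 1.5:1 that becomes 4 dB over, giving -39 dB.
Stage 2: -39 dB ≤ -32 dB, so stage 2 doesn't engage; output -39 dB.
Stage 3: -39 dB ≤ -5.7 dB, so stage 3 doesn't engage; make-up brings it to -33 dB.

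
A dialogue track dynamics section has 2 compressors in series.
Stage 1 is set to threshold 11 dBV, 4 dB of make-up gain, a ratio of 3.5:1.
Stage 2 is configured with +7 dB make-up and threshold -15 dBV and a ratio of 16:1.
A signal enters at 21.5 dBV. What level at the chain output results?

Stage 1: 10.5 dB above 11 dBV, reduced 3.5:1 to 3 dB above → 14 dBV; +4 dB make-up → 18 dBV.
Stage 2: overshoot 33 dB → 33/16 = 2.0625 dB → -12.9375 dBV; +7 dB make-up → -5.9375 dBV.

-5.9375 dBV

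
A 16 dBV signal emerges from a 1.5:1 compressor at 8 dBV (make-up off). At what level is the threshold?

-8 dBV

Input is 24 dB above T (since output overshoot × R = input overshoot: (8 − T)·1.5 = 16 − T gives T = -8 dBV).
Check: -8 + (16 − (-8))/1.5 = -8 + 16 = 8 dBV. ✓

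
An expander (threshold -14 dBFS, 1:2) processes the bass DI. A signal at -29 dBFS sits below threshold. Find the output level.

Below threshold, a 1:2 expander applies gain = (2−1)×(T − x) of attenuation.
(2−1) × 15 = 15 dB, so output = -29 − 15 = -44 dBFS.

-44 dBFS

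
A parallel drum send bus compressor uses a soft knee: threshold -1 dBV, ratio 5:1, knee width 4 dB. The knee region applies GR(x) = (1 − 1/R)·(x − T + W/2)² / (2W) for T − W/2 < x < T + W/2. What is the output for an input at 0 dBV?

-0.9 dBV

x − T + W/2 = 0 − (-1) + 2 = 3.
GR = (1 − 1/5) × 3² / 8 = 0.8 × 9 / 8 = 0.9 dB.
Output = 0 − 0.9 = -0.9 dBV.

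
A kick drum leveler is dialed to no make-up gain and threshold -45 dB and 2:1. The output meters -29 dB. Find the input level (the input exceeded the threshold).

That's 16 dB above the -45 dB threshold.
Undo the ratio: input overshoot = 16 × 2 = 32 dB, giving input = -13 dB.

-13 dB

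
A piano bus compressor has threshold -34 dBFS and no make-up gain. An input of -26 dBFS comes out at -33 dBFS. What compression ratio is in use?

Input overshoot = -26 − (-34) = 8 dB; output overshoot = -33 − (-34) = 1 dB.
Ratio = 8 / 1 = 8.

8:1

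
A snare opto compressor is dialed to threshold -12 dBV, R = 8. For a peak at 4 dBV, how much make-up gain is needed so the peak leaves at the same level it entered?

The peak compresses to -12 + 16/8 = -10 dBV.
To reach 4 dBV requires 4 − (-10) = 14 dB of make-up.

14 dB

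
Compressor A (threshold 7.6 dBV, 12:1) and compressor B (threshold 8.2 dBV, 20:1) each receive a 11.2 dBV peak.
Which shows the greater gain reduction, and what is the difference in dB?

A, by 0.45 dB

A: GR = 3.6 − 3.6/12 = 3.3 dB.
B: GR = 3 − 3/20 = 2.85 dB.
Difference: 0.45 dB in favour of A.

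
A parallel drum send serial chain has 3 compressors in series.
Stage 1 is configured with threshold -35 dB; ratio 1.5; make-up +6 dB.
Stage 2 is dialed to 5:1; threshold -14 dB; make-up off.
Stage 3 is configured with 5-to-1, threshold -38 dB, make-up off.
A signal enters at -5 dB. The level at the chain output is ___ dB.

Stage 1: overshoot 30 dB → 30/1.5 = 20 dB → -15 dB; +6 dB make-up → -9 dB.
Stage 2: -9 dB is 5 dB over -14 dB; at 5:1 that becomes 1 dB over, giving -13 dB.
Stage 3: -13 dB is 25 dB over -38 dB; at 5:1 that becomes 5 dB over, giving -33 dB.

-33 dB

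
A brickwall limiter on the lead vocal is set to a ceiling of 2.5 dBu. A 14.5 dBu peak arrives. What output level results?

At ∞:1, everything above 2.5 dBu is held at the ceiling.

2.5 dBu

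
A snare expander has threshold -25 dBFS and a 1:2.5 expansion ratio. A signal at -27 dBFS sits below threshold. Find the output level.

The input is 2 dB below the -25 dBFS threshold.
A 1:2.5 expander multiplies undershoot by 2.5: 2 × 2.5 = 5 dB below threshold.
Output = -25 − 5 = -30 dBFS.

-30 dBFS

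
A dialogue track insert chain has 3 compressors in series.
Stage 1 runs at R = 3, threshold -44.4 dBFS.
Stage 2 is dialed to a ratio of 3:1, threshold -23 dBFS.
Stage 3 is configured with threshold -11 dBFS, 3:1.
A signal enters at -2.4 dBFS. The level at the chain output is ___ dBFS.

-30.4 dBFS

Stage 1: overshoot 42 dB → 42/3 = 14 dB → -30.4 dBFS.
Stage 2: -30.4 dBFS ≤ -23 dBFS, so stage 2 doesn't engage; output -30.4 dBFS.
Stage 3: -30.4 dBFS ≤ -11 dBFS, so stage 3 doesn't engage; output -30.4 dBFS.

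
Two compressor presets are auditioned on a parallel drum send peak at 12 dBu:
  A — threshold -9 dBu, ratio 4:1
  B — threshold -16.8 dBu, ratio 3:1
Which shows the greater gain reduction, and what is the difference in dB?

A: overshoot 21 dB → output overshoot 5.25 dB → GR 15.75 dB.
B: overshoot 28.8 dB → output overshoot 9.6 dB → GR 19.2 dB.
Difference: 3.45 dB in favour of B.

B, by 3.45 dB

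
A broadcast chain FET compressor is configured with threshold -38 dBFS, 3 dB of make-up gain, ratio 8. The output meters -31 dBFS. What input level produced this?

Stripping the +3 dB make-up gives -34 dBFS at the gain stage.
That's 4 dB above the -38 dBFS threshold.
Input overshoot = R × output overshoot = 32 dB → input = -38 + 32 = -6 dBFS.

-6 dBFS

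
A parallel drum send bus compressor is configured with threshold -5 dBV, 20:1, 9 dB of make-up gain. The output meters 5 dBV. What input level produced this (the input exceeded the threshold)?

15 dBV

Before make-up, the level was 5 − 9 = -4 dBV.
That's 1 dB above the -5 dBV threshold.
Undo the ratio: input overshoot = 1 × 20 = 20 dB, giving input = 15 dBV.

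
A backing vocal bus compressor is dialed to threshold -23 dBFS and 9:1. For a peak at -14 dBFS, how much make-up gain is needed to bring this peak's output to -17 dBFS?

The peak compresses to -23 + 9/9 = -22 dBFS.
To reach -17 dBFS requires -17 − (-22) = 5 dB of make-up.

5 dB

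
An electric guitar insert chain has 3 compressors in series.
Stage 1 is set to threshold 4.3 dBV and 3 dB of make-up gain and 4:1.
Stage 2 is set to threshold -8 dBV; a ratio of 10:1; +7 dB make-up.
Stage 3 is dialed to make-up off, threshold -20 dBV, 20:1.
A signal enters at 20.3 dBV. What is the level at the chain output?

-18.9535 dBV

Stage 1: 16 dB above 4.3 dBV, reduced 4:1 to 4 dB above → 8.3 dBV; +3 dB make-up → 11.3 dBV.
Stage 2: overshoot 19.3 dB → 19.3/10 = 1.93 dB → -6.07 dBV; +7 dB make-up → 0.93 dBV.
Stage 3: 20.93 dB above -20 dBV, reduced 20:1 to 1.0465 dB above → -18.9535 dBV.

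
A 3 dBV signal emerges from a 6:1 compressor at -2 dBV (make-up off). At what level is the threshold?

-3 dBV

Let T be the threshold. Output overshoot = (input overshoot)/R, so -2 − T = (3 − T)/6.
6·(-2 − T) = 3 − T → 5·T = -12 − 3 = -15.
T = -15/5 = -3 dBV.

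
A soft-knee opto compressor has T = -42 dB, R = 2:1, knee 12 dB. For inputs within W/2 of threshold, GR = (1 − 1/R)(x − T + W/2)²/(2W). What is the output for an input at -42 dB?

x − T + W/2 = -42 − (-42) + 6 = 6.
GR = (1 − 1/2) × 6² / 24 = 0.5 × 36 / 24 = 0.75 dB.
Output = -42 − 0.75 = -42.75 dB.

-42.75 dB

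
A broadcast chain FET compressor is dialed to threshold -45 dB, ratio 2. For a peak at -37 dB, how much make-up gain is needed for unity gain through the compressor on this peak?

4 dB

The peak compresses to -45 + 8/2 = -41 dB.
To reach -37 dB requires -37 − (-41) = 4 dB of make-up.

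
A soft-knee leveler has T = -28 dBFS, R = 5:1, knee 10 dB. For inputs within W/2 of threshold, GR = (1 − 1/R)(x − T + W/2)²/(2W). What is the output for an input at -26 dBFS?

x − T + W/2 = -26 − (-28) + 5 = 7.
GR = (1 − 1/5) × 7² / 20 = 0.8 × 49 / 20 = 1.96 dB.
Output = -26 − 1.96 = -27.96 dBFS.

-27.96 dBFS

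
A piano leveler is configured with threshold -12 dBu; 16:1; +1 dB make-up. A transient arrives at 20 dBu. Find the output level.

Overshoot: 20 − (-12) = 32 dB.
At 16:1 the overshoot is divided by 16, leaving 2 dB above threshold.
That puts the output at -10 dBu; make-up adds 1 dB, giving -9 dBu.

-9 dBu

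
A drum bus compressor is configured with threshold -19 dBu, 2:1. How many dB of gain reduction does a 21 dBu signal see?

20 dB

Overshoot = 21 − (-19) = 40 dB.
After 2:1 compression the overshoot becomes 40/2 = 20 dB.
So the signal is attenuated by 40 − 20 = 20 dB.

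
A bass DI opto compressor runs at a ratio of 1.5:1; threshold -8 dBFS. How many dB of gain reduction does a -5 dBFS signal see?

Overshoot = -5 − (-8) = 3 dB.
At 1.5:1, output sits 3/1.5 = 2 dB above threshold.
So the signal is attenuated by 3 − 2 = 1 dB.

1 dB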